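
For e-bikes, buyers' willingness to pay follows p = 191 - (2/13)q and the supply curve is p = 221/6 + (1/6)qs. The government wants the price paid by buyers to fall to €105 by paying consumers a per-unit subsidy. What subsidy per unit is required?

At a buyer price of 105, quantity demanded is 1241.5 − 6.5·105 = 559.
Sellers supply 559 only when they receive ps = 221/6 + (1/6)·559 = 130.
s = ps − pb = 130 − 105 = 25.

Required subsidy s = €25 per unit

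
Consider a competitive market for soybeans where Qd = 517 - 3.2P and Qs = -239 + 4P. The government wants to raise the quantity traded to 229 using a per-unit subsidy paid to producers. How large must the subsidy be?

At Q = 229, invert demand for the buyer price: Pb = (517 − 229)/3.2 = 90; invert supply for the seller price: Ps = (229 − (-239))/4 = 117.
The subsidy must fill the gap: s = Ps − Pb = 117 − 90 = 27.

Required subsidy s = 27 per unit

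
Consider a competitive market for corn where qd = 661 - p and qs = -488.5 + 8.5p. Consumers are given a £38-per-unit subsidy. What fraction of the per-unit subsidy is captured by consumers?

Pre-subsidy: 661 - p = -488.5 + 8.5p gives p* = 121, q* = 540.
With the rebate, buyers effectively pay pb = ps − 38, where ps is the price sellers receive.
Demand in terms of ps becomes qd = 661 − 1(ps − 38) = 699 - ps. Setting this equal to supply: 699 - ps = -488.5 + 8.5ps, so ps = 125.
Buyers pay pb = 125 − 38 = 87; q' = -488.5 + 8.5·125 = 574.
Buyers' price falls by p* − pb = 121 − 87 = 34; sellers' price rises by ps − p* = 125 − 121 = 4.
So consumers capture 34/38 = 17/19 of each unit of subsidy.

Consumer share = 17/19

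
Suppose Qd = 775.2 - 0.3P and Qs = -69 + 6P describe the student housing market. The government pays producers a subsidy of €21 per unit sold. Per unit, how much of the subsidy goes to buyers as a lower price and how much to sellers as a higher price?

Pre-subsidy: 775.2 - 0.3P = -69 + 6P gives P* = 134, Q* = 735.
With the subsidy, sellers receive Ps = Pb + 21 for each unit, where Pb is the price buyers pay.
Supply in terms of Pb becomes Qs = -69 + 6(Pb + 21) = 57 + 6Pb. Setting this equal to demand: 775.2 - 0.3Pb = 57 + 6Pb, so Pb = 114.
Sellers receive Ps = 114 + 21 = 135; Q' = 775.2 − 0.3·114 = 741.
Buyers' price falls by P* − Pb = 134 − 114 = 20; sellers' price rises by Ps − P* = 135 − 134 = 1.

Buyers gain €20 per unit; sellers gain €1 per unit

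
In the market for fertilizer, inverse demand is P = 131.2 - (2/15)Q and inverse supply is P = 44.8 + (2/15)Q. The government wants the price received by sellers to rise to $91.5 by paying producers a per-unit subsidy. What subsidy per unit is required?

At a seller price of 91.5, quantity supplied is -336 + 7.5·91.5 = 350.25.
Buyers absorb 350.25 only when they pay Pb = 131.2 − (2/15)·350.25 = 84.5.
s = Ps − Pb = 91.5 − 84.5 = 7.

Required subsidy s = $7 per unit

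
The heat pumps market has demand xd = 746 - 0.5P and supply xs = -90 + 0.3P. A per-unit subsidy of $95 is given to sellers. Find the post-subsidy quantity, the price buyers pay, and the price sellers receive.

Pre-subsidy: 746 - 0.5P = -90 + 0.3P gives P* = 1045, x* = 223.5.
With the subsidy, sellers receive Ps = Pb + 95 for each unit, where Pb is the price buyers pay.
Supply in terms of Pb becomes xs = -90 + 0.3(Pb + 95) = -61.5 + 0.3Pb. Setting this equal to demand: 746 - 0.5Pb = -61.5 + 0.3Pb, so Pb = 1009.375.
Sellers receive Ps = 1009.375 + 95 = 1104.375; x' = 746 − 0.5·1009.375 = 241.3125.

x' = 241.3125; buyers pay $1009.375; sellers receive $1104.375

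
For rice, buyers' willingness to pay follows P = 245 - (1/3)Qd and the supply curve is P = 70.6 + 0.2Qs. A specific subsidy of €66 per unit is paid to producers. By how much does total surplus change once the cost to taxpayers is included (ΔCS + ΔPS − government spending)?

Pre-subsidy: 245 - (1/3)Q = 70.6 + 0.2Q gives Q* = 327 and P* = 136.
With the subsidy, sellers receive Ps = Pb + 66 for each unit, where Pb is the price buyers pay.
On the curves, Pb = 245 - (1/3)Q and Ps = 70.6 + 0.2Q; the wedge Ps − Pb = 66 gives 70.6 + 0.2Q − (245 - (1/3)Q) = 66, so Q' = 450.75.
Then Pb = 245 − (1/3)·450.75 = 94.75 and Ps = 70.6 + 0.2·450.75 = 160.75.
ΔCS = ½(327 + 450.75)(136 − 94.75) = 16041.09375; ΔPS = ½(327 + 450.75)(160.75 − 136) = 9624.65625.
Government spending = 66 × 450.75 = 29749.5.
Net change = 16041.09375 + 9624.65625 − 29749.5 = -4083.75. The loss equals the DWL triangle ½·66·123.75.

Net change in total surplus = -€4083.75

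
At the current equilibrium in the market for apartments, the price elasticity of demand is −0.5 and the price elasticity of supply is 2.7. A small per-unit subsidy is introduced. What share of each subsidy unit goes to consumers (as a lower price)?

For a small subsidy around the equilibrium, the benefit split depends on the relative slopes, which at a point are proportional to the elasticities.
Buyer share = εs/(εs + |εd|) = 2.7/(2.7 + 0.5) = 0.84375; seller share = |εd|/(εs + |εd|) = 0.15625.

Consumer share = 0.84375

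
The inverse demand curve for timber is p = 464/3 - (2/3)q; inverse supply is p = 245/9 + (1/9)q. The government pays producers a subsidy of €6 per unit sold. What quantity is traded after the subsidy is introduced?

Pre-subsidy: 464/3 - (2/3)q = 245/9 + (1/9)q gives q* = 1147/7 and p* = 318/7.
With the subsidy, sellers receive ps = pb + 6 for each unit, where pb is the price buyers pay.
On the curves, pb = 464/3 - (2/3)q and ps = 245/9 + (1/9)q; the wedge ps − pb = 6 gives 245/9 + (1/9)q − (464/3 - (2/3)q) = 6, so q' = 1201/7.
Then pb = 464/3 − (2/3)·(1201/7) = 282/7 and ps = 245/9 + (1/9)·(1201/7) = 324/7.

q' = 1201/7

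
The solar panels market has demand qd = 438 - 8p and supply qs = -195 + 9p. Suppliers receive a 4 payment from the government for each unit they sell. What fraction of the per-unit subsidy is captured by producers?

Pre-subsidy: 438 - 8p = -195 + 9p gives p* = 633/17, q* = 2382/17.
With the subsidy, sellers receive ps = pb + 4 for each unit, where pb is the price buyers pay.
Supply in terms of pb becomes qs = -195 + 9(pb + 4) = -159 + 9pb. Setting this equal to demand: 438 - 8pb = -159 + 9pb, so pb = 597/17.
Sellers receive ps = 597/17 + 4 = 665/17; q' = 438 − 8·(597/17) = 2670/17.
Buyers' price falls by p* − pb = 633/17 − 597/17 = 36/17; sellers' price rises by ps − p* = 665/17 − 633/17 = 32/17.
So producers capture (32/17)/4 = 8/17 of each unit of subsidy.

Producer share = 8/17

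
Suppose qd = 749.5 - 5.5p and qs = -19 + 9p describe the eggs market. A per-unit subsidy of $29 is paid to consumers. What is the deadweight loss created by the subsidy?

Pre-subsidy: 749.5 - 5.5p = -19 + 9p gives p* = 53, q* = 458.
With the rebate, buyers effectively pay pb = ps − 29, where ps is the price sellers receive.
Demand in terms of ps becomes qd = 749.5 − 5.5(ps − 29) = 909 - 5.5ps. Setting this equal to supply: 909 - 5.5ps = -19 + 9ps, so ps = 64.
Buyers pay pb = 64 − 29 = 35; q' = -19 + 9·64 = 557.
The subsidy expands output by 557 − 458 = 99 past the efficient level; on those units the gap between marginal cost and willingness to pay runs from 0 up to 29.
DWL = ½ × 29 × 99 = 1435.5.

Deadweight loss = $1435.5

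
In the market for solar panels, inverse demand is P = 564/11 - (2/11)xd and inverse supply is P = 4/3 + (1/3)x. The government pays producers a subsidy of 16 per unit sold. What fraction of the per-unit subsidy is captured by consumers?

Consumer share = 6/17

Pre-subsidy: 564/11 - (2/11)x = 4/3 + (1/3)x gives x* = 1648/17 and P* = 572/17.
With the subsidy, sellers receive Ps = Pb + 16 for each unit, where Pb is the price buyers pay.
On the curves, Pb = 564/11 - (2/11)x and Ps = 4/3 + (1/3)x; the wedge Ps − Pb = 16 gives 4/3 + (1/3)x − (564/11 - (2/11)x) = 16, so x' = 128.
Then Pb = 564/11 − (2/11)·128 = 28 and Ps = 4/3 + (1/3)·128 = 44.
Buyers' price falls by P* − Pb = 572/17 − 28 = 96/17; sellers' price rises by Ps − P* = 44 − 572/17 = 176/17.
So consumers capture (96/17)/16 = 6/17 of each unit of subsidy.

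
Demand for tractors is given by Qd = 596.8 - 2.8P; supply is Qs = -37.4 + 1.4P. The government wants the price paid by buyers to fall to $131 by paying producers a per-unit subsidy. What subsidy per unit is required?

At a buyer price of 131, quantity demanded is 596.8 − 2.8·131 = 230.
Sellers supply 230 only when they receive Ps with -37.4 + 1.4·Ps = 230, i.e. Ps = 191.
s = Ps − Pb = 191 − 131 = 60.

Required subsidy s = $60 per unit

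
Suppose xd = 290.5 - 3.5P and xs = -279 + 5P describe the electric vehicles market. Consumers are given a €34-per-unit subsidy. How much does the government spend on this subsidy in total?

Pre-subsidy: 290.5 - 3.5P = -279 + 5P gives P* = 67, x* = 56.
With the rebate, buyers effectively pay Pb = Ps − 34, where Ps is the price sellers receive.
Demand in terms of Ps becomes xd = 290.5 − 3.5(Ps − 34) = 409.5 - 3.5Ps. Setting this equal to supply: 409.5 - 3.5Ps = -279 + 5Ps, so Ps = 81.
Buyers pay Pb = 81 − 34 = 47; x' = -279 + 5·81 = 126.
Government outlay = subsidy × quantity = 34 × 126 = 4284.

Government cost = €4284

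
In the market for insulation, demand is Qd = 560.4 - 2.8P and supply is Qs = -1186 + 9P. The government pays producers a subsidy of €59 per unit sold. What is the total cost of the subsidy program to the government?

Government cost = €16048

Pre-subsidy: 560.4 - 2.8P = -1186 + 9P gives P* = 148, Q* = 146.
With the subsidy, sellers receive Ps = Pb + 59 for each unit, where Pb is the price buyers pay.
Supply in terms of Pb becomes Qs = -1186 + 9(Pb + 59) = -655 + 9Pb. Setting this equal to demand: 560.4 - 2.8Pb = -655 + 9Pb, so Pb = 103.
Sellers receive Ps = 103 + 59 = 162; Q' = 560.4 − 2.8·103 = 272.
Government outlay = subsidy × quantity = 59 × 272 = 16048.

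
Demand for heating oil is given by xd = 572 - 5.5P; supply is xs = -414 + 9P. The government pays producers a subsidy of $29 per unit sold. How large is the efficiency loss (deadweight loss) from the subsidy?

Pre-subsidy: 572 - 5.5P = -414 + 9P gives P* = 68, x* = 198.
With the subsidy, sellers receive Ps = Pb + 29 for each unit, where Pb is the price buyers pay.
Supply in terms of Pb becomes xs = -414 + 9(Pb + 29) = -153 + 9Pb. Setting this equal to demand: 572 - 5.5Pb = -153 + 9Pb, so Pb = 50.
Sellers receive Ps = 50 + 29 = 79; x' = 572 − 5.5·50 = 297.
The subsidy expands output by 297 − 198 = 99 past the efficient level; on those units the gap between marginal cost and willingness to pay runs from 0 up to 29.
DWL = ½ × 29 × 99 = 1435.5.

Deadweight loss = $1435.5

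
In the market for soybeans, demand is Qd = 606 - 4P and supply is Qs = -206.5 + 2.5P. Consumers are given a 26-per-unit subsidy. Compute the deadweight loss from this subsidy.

Pre-subsidy: 606 - 4P = -206.5 + 2.5P gives P* = 125, Q* = 106.
With the rebate, buyers effectively pay Pb = Ps − 26, where Ps is the price sellers receive.
Demand in terms of Ps becomes Qd = 606 − 4(Ps − 26) = 710 - 4Ps. Setting this equal to supply: 710 - 4Ps = -206.5 + 2.5Ps, so Ps = 141.
Buyers pay Pb = 141 − 26 = 115; Q' = -206.5 + 2.5·141 = 146.
The subsidy expands output by 146 − 106 = 40 past the efficient level; on those units the gap between marginal cost and willingness to pay runs from 0 up to 26.
DWL = ½ × 26 × 40 = 520.

Deadweight loss = 520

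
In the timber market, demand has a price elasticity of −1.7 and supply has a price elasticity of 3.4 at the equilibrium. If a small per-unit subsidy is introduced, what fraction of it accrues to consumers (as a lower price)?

For a small subsidy around the equilibrium, the benefit split depends on the relative slopes, which at a point are proportional to the elasticities.
Buyer share = εs/(εs + |εd|) = 3.4/(3.4 + 1.7) = 2/3; seller share = |εd|/(εs + |εd|) = 1/3.

Consumer share = 2/3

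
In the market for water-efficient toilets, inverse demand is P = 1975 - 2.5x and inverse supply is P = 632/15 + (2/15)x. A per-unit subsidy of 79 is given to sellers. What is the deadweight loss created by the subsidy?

Pre-subsidy: 1975 - 2.5x = 632/15 + (2/15)x gives x* = 734 and P* = 140.
With the subsidy, sellers receive Ps = Pb + 79 for each unit, where Pb is the price buyers pay.
On the curves, Pb = 1975 - 2.5x and Ps = 632/15 + (2/15)x; the wedge Ps − Pb = 79 gives 632/15 + (2/15)x − (1975 - 2.5x) = 79, so x' = 764.
Then Pb = 1975 − 2.5·764 = 65 and Ps = 632/15 + (2/15)·764 = 144.
The subsidy expands output by 764 − 734 = 30 past the efficient level; on those units the gap between marginal cost and willingness to pay runs from 0 up to 79.
DWL = ½ × 79 × 30 = 1185.

Deadweight loss = 1185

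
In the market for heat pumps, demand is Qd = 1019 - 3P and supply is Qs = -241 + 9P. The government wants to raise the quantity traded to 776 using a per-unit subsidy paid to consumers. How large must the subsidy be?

At Q = 776, invert demand for the buyer price: Pb = (1019 − 776)/3 = 81; invert supply for the seller price: Ps = (776 − (-241))/9 = 113.
The subsidy must fill the gap: s = Ps − Pb = 113 − 81 = 32.

Required subsidy s = 32 per unit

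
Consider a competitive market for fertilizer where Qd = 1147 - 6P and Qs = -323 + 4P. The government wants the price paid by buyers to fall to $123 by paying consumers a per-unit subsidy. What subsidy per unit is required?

At a buyer price of 123, quantity demanded is 1147 − 6·123 = 409.
Sellers supply 409 only when they receive Ps with -323 + 4·Ps = 409, i.e. Ps = 183.
s = Ps − Pb = 183 − 123 = 60.

Required subsidy s = $60 per unit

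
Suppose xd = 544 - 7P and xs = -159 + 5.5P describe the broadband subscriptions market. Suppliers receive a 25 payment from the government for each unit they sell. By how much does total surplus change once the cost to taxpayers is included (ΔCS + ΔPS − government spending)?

Net change in total surplus = -962.5

Pre-subsidy: 544 - 7P = -159 + 5.5P gives P* = 56.24, x* = 150.32.
With the subsidy, sellers receive Ps = Pb + 25 for each unit, where Pb is the price buyers pay.
Supply in terms of Pb becomes xs = -159 + 5.5(Pb + 25) = -21.5 + 5.5Pb. Setting this equal to demand: 544 - 7Pb = -21.5 + 5.5Pb, so Pb = 45.24.
Sellers receive Ps = 45.24 + 25 = 70.24; x' = 544 − 7·45.24 = 227.32.
ΔCS = ½(150.32 + 227.32)(56.24 − 45.24) = 2077.02; ΔPS = ½(150.32 + 227.32)(70.24 − 56.24) = 2643.48.
Government spending = 25 × 227.32 = 5683.
Net change = 2077.02 + 2643.48 − 5683 = -962.5. The loss equals the DWL triangle ½·25·77.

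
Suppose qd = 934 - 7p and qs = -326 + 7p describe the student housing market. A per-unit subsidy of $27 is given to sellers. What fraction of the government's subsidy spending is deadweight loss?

DWL / government spending = 189/1594

Pre-subsidy: 934 - 7p = -326 + 7p gives p* = 90, q* = 304.
With the subsidy, sellers receive ps = pb + 27 for each unit, where pb is the price buyers pay.
Supply in terms of pb becomes qs = -326 + 7(pb + 27) = -137 + 7pb. Setting this equal to demand: 934 - 7pb = -137 + 7pb, so pb = 76.5.
Sellers receive ps = 76.5 + 27 = 103.5; q' = 934 − 7·76.5 = 398.5.
ΔCS = ½(304 + 398.5)(90 − 76.5) = 4741.875; ΔPS = ½(304 + 398.5)(103.5 − 90) = 4741.875.
Government spending = 27 × 398.5 = 10759.5.
DWL = ½ × 27 × (398.5 − 304) = 1275.75; fraction = 1275.75 / 10759.5 = 189/1594.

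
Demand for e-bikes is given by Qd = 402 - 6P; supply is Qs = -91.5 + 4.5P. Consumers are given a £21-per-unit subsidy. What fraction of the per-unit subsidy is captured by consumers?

Consumer share = 3/7

Pre-subsidy: 402 - 6P = -91.5 + 4.5P gives P* = 47, Q* = 120.
With the rebate, buyers effectively pay Pb = Ps − 21, where Ps is the price sellers receive.
Demand in terms of Ps becomes Qd = 402 − 6(Ps − 21) = 528 - 6Ps. Setting this equal to supply: 528 - 6Ps = -91.5 + 4.5Ps, so Ps = 59.
Buyers pay Pb = 59 − 21 = 38; Q' = -91.5 + 4.5·59 = 174.
Buyers' price falls by P* − Pb = 47 − 38 = 9; sellers' price rises by Ps − P* = 59 − 47 = 12.
So consumers capture 9/21 = 3/7 of each unit of subsidy.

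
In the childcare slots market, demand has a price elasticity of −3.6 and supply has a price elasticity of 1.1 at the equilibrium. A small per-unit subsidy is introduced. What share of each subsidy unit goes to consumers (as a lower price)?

For a small subsidy around the equilibrium, the benefit split depends on the relative slopes, which at a point are proportional to the elasticities.
Buyer share = εs/(εs + |εd|) = 1.1/(1.1 + 3.6) = 11/47; seller share = |εd|/(εs + |εd|) = 36/47.

Consumer share = 11/47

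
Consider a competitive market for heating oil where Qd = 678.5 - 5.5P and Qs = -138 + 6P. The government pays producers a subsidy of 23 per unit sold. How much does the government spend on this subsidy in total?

Government cost = 8142

Pre-subsidy: 678.5 - 5.5P = -138 + 6P gives P* = 71, Q* = 288.
With the subsidy, sellers receive Ps = Pb + 23 for each unit, where Pb is the price buyers pay.
Supply in terms of Pb becomes Qs = -138 + 6(Pb + 23) = 0 + 6Pb. Setting this equal to demand: 678.5 - 5.5Pb = 0 + 6Pb, so Pb = 59.
Sellers receive Ps = 59 + 23 = 82; Q' = 678.5 − 5.5·59 = 354.
Government outlay = subsidy × quantity = 23 × 354 = 8142.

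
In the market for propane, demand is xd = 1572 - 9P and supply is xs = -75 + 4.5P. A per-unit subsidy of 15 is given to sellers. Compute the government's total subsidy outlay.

Government cost = 7785

Pre-subsidy: 1572 - 9P = -75 + 4.5P gives P* = 122, x* = 474.
With the subsidy, sellers receive Ps = Pb + 15 for each unit, where Pb is the price buyers pay.
Supply in terms of Pb becomes xs = -75 + 4.5(Pb + 15) = -7.5 + 4.5Pb. Setting this equal to demand: 1572 - 9Pb = -7.5 + 4.5Pb, so Pb = 117.
Sellers receive Ps = 117 + 15 = 132; x' = 1572 − 9·117 = 519.
Government outlay = subsidy × quantity = 15 × 519 = 7785.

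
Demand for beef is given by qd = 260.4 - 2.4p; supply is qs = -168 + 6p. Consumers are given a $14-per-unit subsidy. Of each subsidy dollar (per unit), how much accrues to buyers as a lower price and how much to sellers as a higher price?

Pre-subsidy: 260.4 - 2.4p = -168 + 6p gives p* = 51, q* = 138.
With the rebate, buyers effectively pay pb = ps − 14, where ps is the price sellers receive.
Demand in terms of ps becomes qd = 260.4 − 2.4(ps − 14) = 294 - 2.4ps. Setting this equal to supply: 294 - 2.4ps = -168 + 6ps, so ps = 55.
Buyers pay pb = 55 − 14 = 41; q' = -168 + 6·55 = 162.
Buyers' price falls by p* − pb = 51 − 41 = 10; sellers' price rises by ps − p* = 55 − 51 = 4.

Buyers gain $10 per unit; sellers gain $4 per unit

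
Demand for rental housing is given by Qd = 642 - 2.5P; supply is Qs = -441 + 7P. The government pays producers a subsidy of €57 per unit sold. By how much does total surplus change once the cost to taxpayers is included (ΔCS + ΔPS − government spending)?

Pre-subsidy: 642 - 2.5P = -441 + 7P gives P* = 114, Q* = 357.
With the subsidy, sellers receive Ps = Pb + 57 for each unit, where Pb is the price buyers pay.
Supply in terms of Pb becomes Qs = -441 + 7(Pb + 57) = -42 + 7Pb. Setting this equal to demand: 642 - 2.5Pb = -42 + 7Pb, so Pb = 72.
Sellers receive Ps = 72 + 57 = 129; Q' = 642 − 2.5·72 = 462.
ΔCS = ½(357 + 462)(114 − 72) = 17199; ΔPS = ½(357 + 462)(129 − 114) = 6142.5.
Government spending = 57 × 462 = 26334.
Net change = 17199 + 6142.5 − 26334 = -2992.5. The loss equals the DWL triangle ½·57·105.

Net change in total surplus = -€2992.5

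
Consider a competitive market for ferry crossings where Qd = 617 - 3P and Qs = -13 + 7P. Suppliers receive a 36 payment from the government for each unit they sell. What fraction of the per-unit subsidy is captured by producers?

Pre-subsidy: 617 - 3P = -13 + 7P gives P* = 63, Q* = 428.
With the subsidy, sellers receive Ps = Pb + 36 for each unit, where Pb is the price buyers pay.
Supply in terms of Pb becomes Qs = -13 + 7(Pb + 36) = 239 + 7Pb. Setting this equal to demand: 617 - 3Pb = 239 + 7Pb, so Pb = 37.8.
Sellers receive Ps = 37.8 + 36 = 73.8; Q' = 617 − 3·37.8 = 503.6.
Buyers' price falls by P* − Pb = 63 − 37.8 = 25.2; sellers' price rises by Ps − P* = 73.8 − 63 = 10.8.
So producers capture 10.8/36 = 0.3 of each unit of subsidy.

Producer share = 0.3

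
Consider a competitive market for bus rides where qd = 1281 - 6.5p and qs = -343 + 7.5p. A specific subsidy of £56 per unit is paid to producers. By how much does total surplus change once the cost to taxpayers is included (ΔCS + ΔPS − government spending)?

Net change in total surplus = -£5460

Pre-subsidy: 1281 - 6.5p = -343 + 7.5p gives p* = 116, q* = 527.
With the subsidy, sellers receive ps = pb + 56 for each unit, where pb is the price buyers pay.
Supply in terms of pb becomes qs = -343 + 7.5(pb + 56) = 77 + 7.5pb. Setting this equal to demand: 1281 - 6.5pb = 77 + 7.5pb, so pb = 86.
Sellers receive ps = 86 + 56 = 142; q' = 1281 − 6.5·86 = 722.
ΔCS = ½(527 + 722)(116 − 86) = 18735; ΔPS = ½(527 + 722)(142 − 116) = 16237.
Government spending = 56 × 722 = 40432.
Net change = 18735 + 16237 − 40432 = -5460. The loss equals the DWL triangle ½·56·195.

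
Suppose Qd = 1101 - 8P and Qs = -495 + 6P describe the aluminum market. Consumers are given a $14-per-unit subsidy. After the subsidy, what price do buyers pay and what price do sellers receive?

Pre-subsidy: 1101 - 8P = -495 + 6P gives P* = 114, Q* = 189.
With the rebate, buyers effectively pay Pb = Ps − 14, where Ps is the price sellers receive.
Demand in terms of Ps becomes Qd = 1101 − 8(Ps − 14) = 1213 - 8Ps. Setting this equal to supply: 1213 - 8Ps = -495 + 6Ps, so Ps = 122.
Buyers pay Pb = 122 − 14 = 108; Q' = -495 + 6·122 = 237.

Buyers pay $108; sellers receive $122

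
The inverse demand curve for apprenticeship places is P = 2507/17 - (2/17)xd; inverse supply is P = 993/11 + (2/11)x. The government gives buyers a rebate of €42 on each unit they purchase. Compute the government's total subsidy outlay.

Pre-subsidy: 2507/17 - (2/17)x = 993/11 + (2/11)x gives x* = 191 and P* = 125.
With the rebate, buyers effectively pay Pb = Ps − 42, where Ps is the price sellers receive.
On the curves, Pb = 2507/17 - (2/17)x and Ps = 993/11 + (2/11)x; the wedge Ps − Pb = 42 gives 993/11 + (2/11)x − (2507/17 - (2/17)x) = 42, so x' = 331.25.
Then Pb = 2507/17 − (2/17)·331.25 = 108.5 and Ps = 993/11 + (2/11)·331.25 = 150.5.
Government outlay = subsidy × quantity = 42 × 331.25 = 13912.5.

Government cost = €13912.5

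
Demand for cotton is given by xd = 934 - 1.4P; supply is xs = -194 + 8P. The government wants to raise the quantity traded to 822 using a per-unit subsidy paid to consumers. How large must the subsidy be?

Required subsidy s = 47 per unit

At x = 822, invert demand for the buyer price: Pb = (934 − 822)/1.4 = 80; invert supply for the seller price: Ps = (822 − (-194))/8 = 127.
The subsidy must fill the gap: s = Ps − Pb = 127 − 80 = 47.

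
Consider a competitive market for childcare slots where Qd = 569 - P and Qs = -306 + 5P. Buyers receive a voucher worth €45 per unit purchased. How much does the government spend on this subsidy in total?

Government cost = €20730

Pre-subsidy: 569 - P = -306 + 5P gives P* = 875/6, Q* = 2539/6.
With the rebate, buyers effectively pay Pb = Ps − 45, where Ps is the price sellers receive.
Demand in terms of Ps becomes Qd = 569 − 1(Ps − 45) = 614 - Ps. Setting this equal to supply: 614 - Ps = -306 + 5Ps, so Ps = 460/3.
Buyers pay Pb = 460/3 − 45 = 325/3; Q' = -306 + 5·(460/3) = 1382/3.
Government outlay = subsidy × quantity = 45 × 1382/3 = 20730.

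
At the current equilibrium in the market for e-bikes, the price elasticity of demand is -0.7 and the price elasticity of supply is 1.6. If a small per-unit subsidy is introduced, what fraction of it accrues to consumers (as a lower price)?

For a small subsidy around the equilibrium, the benefit split depends on the relative slopes, which at a point are proportional to the elasticities.
Buyer share = εs/(εs + |εd|) = 1.6/(1.6 + 0.7) = 16/23; seller share = |εd|/(εs + |εd|) = 7/23.

Consumer share = 16/23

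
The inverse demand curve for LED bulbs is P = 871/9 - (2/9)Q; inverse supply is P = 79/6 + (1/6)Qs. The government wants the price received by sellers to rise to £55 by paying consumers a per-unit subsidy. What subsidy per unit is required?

At a seller price of 55, quantity supplied is -79 + 6·55 = 251.
Buyers absorb 251 only when they pay Pb = 871/9 − (2/9)·251 = 41.
s = Ps − Pb = 55 − 41 = 14.

Required subsidy s = £14 per unit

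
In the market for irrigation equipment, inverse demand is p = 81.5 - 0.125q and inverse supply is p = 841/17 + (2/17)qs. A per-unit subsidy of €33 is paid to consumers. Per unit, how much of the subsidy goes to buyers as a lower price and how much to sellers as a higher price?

Buyers gain €17 per unit; sellers gain €16 per unit

Pre-subsidy: 81.5 - 0.125q = 841/17 + (2/17)q gives q* = 132 and p* = 65.
With the rebate, buyers effectively pay pb = ps − 33, where ps is the price sellers receive.
On the curves, pb = 81.5 - 0.125q and ps = 841/17 + (2/17)q; the wedge ps − pb = 33 gives 841/17 + (2/17)q − (81.5 - 0.125q) = 33, so q' = 268.
Then pb = 81.5 − 0.125·268 = 48 and ps = 841/17 + (2/17)·268 = 81.
Buyers' price falls by p* − pb = 65 − 48 = 17; sellers' price rises by ps − p* = 81 − 65 = 16.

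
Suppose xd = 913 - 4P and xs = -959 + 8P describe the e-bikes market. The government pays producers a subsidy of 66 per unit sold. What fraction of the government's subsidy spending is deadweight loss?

Pre-subsidy: 913 - 4P = -959 + 8P gives P* = 156, x* = 289.
With the subsidy, sellers receive Ps = Pb + 66 for each unit, where Pb is the price buyers pay.
Supply in terms of Pb becomes xs = -959 + 8(Pb + 66) = -431 + 8Pb. Setting this equal to demand: 913 - 4Pb = -431 + 8Pb, so Pb = 112.
Sellers receive Ps = 112 + 66 = 178; x' = 913 − 4·112 = 465.
ΔCS = ½(289 + 465)(156 − 112) = 16588; ΔPS = ½(289 + 465)(178 − 156) = 8294.
Government spending = 66 × 465 = 30690.
DWL = ½ × 66 × (465 − 289) = 5808; fraction = 5808 / 30690 = 88/465.

DWL / government spending = 88/465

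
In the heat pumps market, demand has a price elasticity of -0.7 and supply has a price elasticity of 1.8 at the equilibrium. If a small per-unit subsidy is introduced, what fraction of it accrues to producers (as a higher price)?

Producer share = 0.28

For a small subsidy around the equilibrium, the benefit split depends on the relative slopes, which at a point are proportional to the elasticities.
Buyer share = εs/(εs + |εd|) = 1.8/(1.8 + 0.7) = 0.72; seller share = |εd|/(εs + |εd|) = 0.28.
So producers capture 0.28 of the subsidy.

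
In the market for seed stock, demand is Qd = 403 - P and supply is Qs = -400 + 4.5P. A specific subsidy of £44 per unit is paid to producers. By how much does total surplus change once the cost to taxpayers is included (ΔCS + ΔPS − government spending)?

Net change in total surplus = -£792

Pre-subsidy: 403 - P = -400 + 4.5P gives P* = 146, Q* = 257.
With the subsidy, sellers receive Ps = Pb + 44 for each unit, where Pb is the price buyers pay.
Supply in terms of Pb becomes Qs = -400 + 4.5(Pb + 44) = -202 + 4.5Pb. Setting this equal to demand: 403 - Pb = -202 + 4.5Pb, so Pb = 110.
Sellers receive Ps = 110 + 44 = 154; Q' = 403 − 1·110 = 293.
ΔCS = ½(257 + 293)(146 − 110) = 9900; ΔPS = ½(257 + 293)(154 − 146) = 2200.
Government spending = 44 × 293 = 12892.
Net change = 9900 + 2200 − 12892 = -792. The loss equals the DWL triangle ½·44·36.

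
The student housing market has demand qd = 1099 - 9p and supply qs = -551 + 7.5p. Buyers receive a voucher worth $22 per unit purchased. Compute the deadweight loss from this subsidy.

Deadweight loss = $990

Pre-subsidy: 1099 - 9p = -551 + 7.5p gives p* = 100, q* = 199.
With the rebate, buyers effectively pay pb = ps − 22, where ps is the price sellers receive.
Demand in terms of ps becomes qd = 1099 − 9(ps − 22) = 1297 - 9ps. Setting this equal to supply: 1297 - 9ps = -551 + 7.5ps, so ps = 112.
Buyers pay pb = 112 − 22 = 90; q' = -551 + 7.5·112 = 289.
The subsidy expands output by 289 − 199 = 90 past the efficient level; on those units the gap between marginal cost and willingness to pay runs from 0 up to 22.
DWL = ½ × 22 × 90 = 990.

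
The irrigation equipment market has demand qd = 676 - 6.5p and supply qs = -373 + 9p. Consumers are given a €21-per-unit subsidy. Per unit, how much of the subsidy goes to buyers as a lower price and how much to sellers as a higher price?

Pre-subsidy: 676 - 6.5p = -373 + 9p gives p* = 2098/31, q* = 7319/31.
With the rebate, buyers effectively pay pb = ps − 21, where ps is the price sellers receive.
Demand in terms of ps becomes qd = 676 − 6.5(ps − 21) = 812.5 - 6.5ps. Setting this equal to supply: 812.5 - 6.5ps = -373 + 9ps, so ps = 2371/31.
Buyers pay pb = 2371/31 − 21 = 1720/31; q' = -373 + 9·(2371/31) = 9776/31.
Buyers' price falls by p* − pb = 2098/31 − 1720/31 = 378/31; sellers' price rises by ps − p* = 2371/31 − 2098/31 = 273/31.

Buyers gain 378/31 per unit; sellers gain 273/31 per unit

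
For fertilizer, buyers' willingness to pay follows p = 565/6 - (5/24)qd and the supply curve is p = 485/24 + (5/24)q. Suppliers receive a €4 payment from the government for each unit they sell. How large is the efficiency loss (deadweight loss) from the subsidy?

Deadweight loss = €19.2

Pre-subsidy: 565/6 - (5/24)q = 485/24 + (5/24)q gives q* = 177.5 and p* = 57.1875.
With the subsidy, sellers receive ps = pb + 4 for each unit, where pb is the price buyers pay.
On the curves, pb = 565/6 - (5/24)q and ps = 485/24 + (5/24)q; the wedge ps − pb = 4 gives 485/24 + (5/24)q − (565/6 - (5/24)q) = 4, so q' = 187.1.
Then pb = 565/6 − (5/24)·187.1 = 55.1875 and ps = 485/24 + (5/24)·187.1 = 59.1875.
The subsidy expands output by 187.1 − 177.5 = 9.6 past the efficient level; on those units the gap between marginal cost and willingness to pay runs from 0 up to 4.
DWL = ½ × 4 × 9.6 = 19.2.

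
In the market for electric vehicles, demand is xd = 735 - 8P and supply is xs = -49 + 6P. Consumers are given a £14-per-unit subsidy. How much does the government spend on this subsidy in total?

Government cost = £4690

Pre-subsidy: 735 - 8P = -49 + 6P gives P* = 56, x* = 287.
With the rebate, buyers effectively pay Pb = Ps − 14, where Ps is the price sellers receive.
Demand in terms of Ps becomes xd = 735 − 8(Ps − 14) = 847 - 8Ps. Setting this equal to supply: 847 - 8Ps = -49 + 6Ps, so Ps = 64.
Buyers pay Pb = 64 − 14 = 50; x' = -49 + 6·64 = 335.
Government outlay = subsidy × quantity = 14 × 335 = 4690.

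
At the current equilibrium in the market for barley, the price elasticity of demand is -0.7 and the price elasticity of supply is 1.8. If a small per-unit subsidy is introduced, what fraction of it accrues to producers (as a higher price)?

Producer share = 0.28

For a small subsidy around the equilibrium, the benefit split depends on the relative slopes, which at a point are proportional to the elasticities.
Buyer share = εs/(εs + |εd|) = 1.8/(1.8 + 0.7) = 0.72; seller share = |εd|/(εs + |εd|) = 0.28.
So producers capture 0.28 of the subsidy.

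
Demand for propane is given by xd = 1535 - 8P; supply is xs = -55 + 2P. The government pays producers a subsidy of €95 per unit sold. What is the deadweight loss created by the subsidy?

Deadweight loss = €7220

Pre-subsidy: 1535 - 8P = -55 + 2P gives P* = 159, x* = 263.
With the subsidy, sellers receive Ps = Pb + 95 for each unit, where Pb is the price buyers pay.
Supply in terms of Pb becomes xs = -55 + 2(Pb + 95) = 135 + 2Pb. Setting this equal to demand: 1535 - 8Pb = 135 + 2Pb, so Pb = 140.
Sellers receive Ps = 140 + 95 = 235; x' = 1535 − 8·140 = 415.
The subsidy expands output by 415 − 263 = 152 past the efficient level; on those units the gap between marginal cost and willingness to pay runs from 0 up to 95.
DWL = ½ × 95 × 152 = 7220.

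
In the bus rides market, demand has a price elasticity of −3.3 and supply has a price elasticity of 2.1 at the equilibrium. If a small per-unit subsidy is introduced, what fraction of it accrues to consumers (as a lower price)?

Consumer share = 7/18

For a small subsidy around the equilibrium, the benefit split depends on the relative slopes, which at a point are proportional to the elasticities.
Buyer share = εs/(εs + |εd|) = 2.1/(2.1 + 3.3) = 7/18; seller share = |εd|/(εs + |εd|) = 11/18.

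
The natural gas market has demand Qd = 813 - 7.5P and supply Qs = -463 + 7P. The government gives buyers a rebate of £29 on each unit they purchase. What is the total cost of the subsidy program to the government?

Government cost = £7482

Pre-subsidy: 813 - 7.5P = -463 + 7P gives P* = 88, Q* = 153.
With the rebate, buyers effectively pay Pb = Ps − 29, where Ps is the price sellers receive.
Demand in terms of Ps becomes Qd = 813 − 7.5(Ps − 29) = 1030.5 - 7.5Ps. Setting this equal to supply: 1030.5 - 7.5Ps = -463 + 7Ps, so Ps = 103.
Buyers pay Pb = 103 − 29 = 74; Q' = -463 + 7·103 = 258.
Government outlay = subsidy × quantity = 29 × 258 = 7482.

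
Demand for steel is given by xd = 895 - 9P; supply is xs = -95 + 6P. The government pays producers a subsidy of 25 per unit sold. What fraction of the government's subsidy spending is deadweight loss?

Pre-subsidy: 895 - 9P = -95 + 6P gives P* = 66, x* = 301.
With the subsidy, sellers receive Ps = Pb + 25 for each unit, where Pb is the price buyers pay.
Supply in terms of Pb becomes xs = -95 + 6(Pb + 25) = 55 + 6Pb. Setting this equal to demand: 895 - 9Pb = 55 + 6Pb, so Pb = 56.
Sellers receive Ps = 56 + 25 = 81; x' = 895 − 9·56 = 391.
ΔCS = ½(301 + 391)(66 − 56) = 3460; ΔPS = ½(301 + 391)(81 − 66) = 5190.
Government spending = 25 × 391 = 9775.
DWL = ½ × 25 × (391 − 301) = 1125; fraction = 1125 / 9775 = 45/391.

DWL / government spending = 45/391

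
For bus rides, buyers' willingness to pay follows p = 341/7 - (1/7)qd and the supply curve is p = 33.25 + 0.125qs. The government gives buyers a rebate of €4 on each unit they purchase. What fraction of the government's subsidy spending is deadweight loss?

Pre-subsidy: 341/7 - (1/7)q = 33.25 + 0.125q gives q* = 866/15 and p* = 607/15.
With the rebate, buyers effectively pay pb = ps − 4, where ps is the price sellers receive.
On the curves, pb = 341/7 - (1/7)q and ps = 33.25 + 0.125q; the wedge ps − pb = 4 gives 33.25 + 0.125q − (341/7 - (1/7)q) = 4, so q' = 218/3.
Then pb = 341/7 − (1/7)·(218/3) = 115/3 and ps = 33.25 + 0.125·(218/3) = 127/3.
ΔCS = ½(866/15 + 218/3)(607/15 − 115/3) = 10432/75; ΔPS = ½(866/15 + 218/3)(127/3 − 607/15) = 9128/75.
Government spending = 4 × 218/3 = 872/3.
DWL = ½ × 4 × (218/3 − 866/15) = 448/15; fraction = (448/15) / (872/3) = 56/545.

DWL / government spending = 56/545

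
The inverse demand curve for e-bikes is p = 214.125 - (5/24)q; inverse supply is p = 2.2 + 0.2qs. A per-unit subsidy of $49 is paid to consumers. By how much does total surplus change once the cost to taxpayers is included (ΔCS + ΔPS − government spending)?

Net change in total surplus = -$2940

Pre-subsidy: 214.125 - (5/24)q = 2.2 + 0.2q gives q* = 519 and p* = 106.
With the rebate, buyers effectively pay pb = ps − 49, where ps is the price sellers receive.
On the curves, pb = 214.125 - (5/24)q and ps = 2.2 + 0.2q; the wedge ps − pb = 49 gives 2.2 + 0.2q − (214.125 - (5/24)q) = 49, so q' = 639.
Then pb = 214.125 − (5/24)·639 = 81 and ps = 2.2 + 0.2·639 = 130.
ΔCS = ½(519 + 639)(106 − 81) = 14475; ΔPS = ½(519 + 639)(130 − 106) = 13896.
Government spending = 49 × 639 = 31311.
Net change = 14475 + 13896 − 31311 = -2940. The loss equals the DWL triangle ½·49·120.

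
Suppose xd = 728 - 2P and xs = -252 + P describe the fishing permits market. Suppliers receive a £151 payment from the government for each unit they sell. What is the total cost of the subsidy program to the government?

Pre-subsidy: 728 - 2P = -252 + P gives P* = 980/3, x* = 224/3.
With the subsidy, sellers receive Ps = Pb + 151 for each unit, where Pb is the price buyers pay.
Supply in terms of Pb becomes xs = -252 + 1(Pb + 151) = -101 + Pb. Setting this equal to demand: 728 - 2Pb = -101 + Pb, so Pb = 829/3.
Sellers receive Ps = 829/3 + 151 = 1282/3; x' = 728 − 2·(829/3) = 526/3.
Government outlay = subsidy × quantity = 151 × 526/3 = 79426/3.

Government cost = 79426/3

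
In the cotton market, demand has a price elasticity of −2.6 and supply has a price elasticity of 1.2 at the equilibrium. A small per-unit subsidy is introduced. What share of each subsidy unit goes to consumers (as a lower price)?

For a small subsidy around the equilibrium, the benefit split depends on the relative slopes, which at a point are proportional to the elasticities.
Buyer share = εs/(εs + |εd|) = 1.2/(1.2 + 2.6) = 6/19; seller share = |εd|/(εs + |εd|) = 13/19.

Consumer share = 6/19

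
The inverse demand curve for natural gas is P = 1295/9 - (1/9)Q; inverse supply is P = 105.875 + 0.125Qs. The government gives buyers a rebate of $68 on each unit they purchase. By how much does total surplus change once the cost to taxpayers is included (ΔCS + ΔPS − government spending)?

Pre-subsidy: 1295/9 - (1/9)Q = 105.875 + 0.125Q gives Q* = 161 and P* = 126.
With the rebate, buyers effectively pay Pb = Ps − 68, where Ps is the price sellers receive.
On the curves, Pb = 1295/9 - (1/9)Q and Ps = 105.875 + 0.125Q; the wedge Ps − Pb = 68 gives 105.875 + 0.125Q − (1295/9 - (1/9)Q) = 68, so Q' = 449.
Then Pb = 1295/9 − (1/9)·449 = 94 and Ps = 105.875 + 0.125·449 = 162.
ΔCS = ½(161 + 449)(126 − 94) = 9760; ΔPS = ½(161 + 449)(162 − 126) = 10980.
Government spending = 68 × 449 = 30532.
Net change = 9760 + 10980 − 30532 = -9792. The loss equals the DWL triangle ½·68·288.

Net change in total surplus = -$9792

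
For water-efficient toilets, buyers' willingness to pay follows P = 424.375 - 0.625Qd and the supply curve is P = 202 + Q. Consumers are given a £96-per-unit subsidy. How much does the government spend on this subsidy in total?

Pre-subsidy: 424.375 - 0.625Q = 202 + Q gives Q* = 1779/13 and P* = 4405/13.
With the rebate, buyers effectively pay Pb = Ps − 96, where Ps is the price sellers receive.
On the curves, Pb = 424.375 - 0.625Q and Ps = 202 + Q; the wedge Ps − Pb = 96 gives 202 + Q − (424.375 - 0.625Q) = 96, so Q' = 2547/13.
Then Pb = 424.375 − 0.625·(2547/13) = 3925/13 and Ps = 202 + 1·(2547/13) = 5173/13.
Government outlay = subsidy × quantity = 96 × 2547/13 = 244512/13.

Government cost = 244512/13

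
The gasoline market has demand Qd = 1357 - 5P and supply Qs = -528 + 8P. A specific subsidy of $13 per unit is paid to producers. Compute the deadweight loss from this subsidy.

Deadweight loss = $260

Pre-subsidy: 1357 - 5P = -528 + 8P gives P* = 145, Q* = 632.
With the subsidy, sellers receive Ps = Pb + 13 for each unit, where Pb is the price buyers pay.
Supply in terms of Pb becomes Qs = -528 + 8(Pb + 13) = -424 + 8Pb. Setting this equal to demand: 1357 - 5Pb = -424 + 8Pb, so Pb = 137.
Sellers receive Ps = 137 + 13 = 150; Q' = 1357 − 5·137 = 672.
The subsidy expands output by 672 − 632 = 40 past the efficient level; on those units the gap between marginal cost and willingness to pay runs from 0 up to 13.
DWL = ½ × 13 × 40 = 260.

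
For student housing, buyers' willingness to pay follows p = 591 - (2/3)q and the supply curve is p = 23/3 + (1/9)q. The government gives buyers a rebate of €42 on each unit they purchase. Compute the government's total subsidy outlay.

Government cost = €33768

Pre-subsidy: 591 - (2/3)q = 23/3 + (1/9)q gives q* = 750 and p* = 91.
With the rebate, buyers effectively pay pb = ps − 42, where ps is the price sellers receive.
On the curves, pb = 591 - (2/3)q and ps = 23/3 + (1/9)q; the wedge ps − pb = 42 gives 23/3 + (1/9)q − (591 - (2/3)q) = 42, so q' = 804.
Then pb = 591 − (2/3)·804 = 55 and ps = 23/3 + (1/9)·804 = 97.
Government outlay = subsidy × quantity = 42 × 804 = 33768.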